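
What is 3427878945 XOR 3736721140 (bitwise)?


0b11001100010100010100100000100001 ^ 0b11011110101110011101011011110100 = 0b10010111010001001111011010101 = 317234901

317234901


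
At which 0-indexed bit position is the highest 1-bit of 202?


0b11001010. Highest set bit at position 7

7


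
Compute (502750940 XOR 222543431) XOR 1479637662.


Step 1: 502750940 ^ 222543431 = 280289435
Step 2: 280289435 ^ 1479637662 = 1216715269

1216715269


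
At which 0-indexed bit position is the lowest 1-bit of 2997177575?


0b10110010101001010100110011100111. Lowest set bit at position 0

0


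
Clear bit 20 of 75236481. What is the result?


75236481 & ~(1 << 20) = 74187905

74187905


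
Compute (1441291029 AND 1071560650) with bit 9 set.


Step 1: 1441291029 & 1071560650 = 365433600
Step 2: 365433600 | (1 << 9) = 365433600 | 512 = 365433600

365433600


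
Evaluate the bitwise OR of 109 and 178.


0b1101101 | 0b10110010 = 0b11111111 = 255

255


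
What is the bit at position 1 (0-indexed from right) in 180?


0b10110100, position 1 = 0

0


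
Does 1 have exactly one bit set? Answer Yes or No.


0b1. Only one bit set => Yes

Yes


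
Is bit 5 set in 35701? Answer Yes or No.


0b1000101101110101, bit 5 = 1. Yes

Yes


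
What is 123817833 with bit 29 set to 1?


123817833 | (1 << 29) = 123817833 | 536870912 = 660688745

660688745


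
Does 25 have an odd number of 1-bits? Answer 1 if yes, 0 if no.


0b11001 has 3 ones => parity 1

1


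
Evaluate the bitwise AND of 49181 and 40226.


0b1100000000011101 & 0b1001110100100010 = 0b1000000000000000 = 32768

32768


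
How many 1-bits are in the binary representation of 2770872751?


0b10100101001010000010100110101111 has 15 set bits

15


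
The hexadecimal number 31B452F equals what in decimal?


31B452F hex = 52118831 decimal

52118831


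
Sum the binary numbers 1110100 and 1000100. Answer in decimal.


1110100 + 1000100 = 10111000 = 184

184


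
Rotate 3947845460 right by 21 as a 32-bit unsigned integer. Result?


Rotate 0b11101011010011110101011101010100 right by 21 (32-bit) = 0b1111010101110101010011101011010 = 2059052890

2059052890


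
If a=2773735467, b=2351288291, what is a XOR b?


2773735467 ^ 2351288291 = 695605192

695605192


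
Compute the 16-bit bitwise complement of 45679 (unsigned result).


~0b1011001001101111 = 0b100110110010000 = 19856 (16-bit unsigned)

19856


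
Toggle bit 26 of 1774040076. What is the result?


1774040076 ^ (1 << 26) = 1774040076 ^ 67108864 = 1841148940

1841148940


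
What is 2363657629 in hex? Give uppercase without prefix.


2363657629 = 8CE28D9D hex

8CE28D9D


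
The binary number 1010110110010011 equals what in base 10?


1010110110010011 in decimal = 44435

44435


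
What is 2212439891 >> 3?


0b10000011110111110010011101010011 >> 3 = 0b10000011110111110010011101010 = 276554986

276554986


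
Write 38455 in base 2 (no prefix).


38455 = 1001011000110111 in binary

1001011000110111


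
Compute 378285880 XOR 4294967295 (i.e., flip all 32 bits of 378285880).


378285880 ^ 4294967295 = 3916681415

3916681415


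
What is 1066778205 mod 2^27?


1066778205 & 134217727 = 127254109

127254109


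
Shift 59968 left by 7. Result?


0b1110101001000000 << 7 = 0b11101010010000000000000 = 7675904

7675904


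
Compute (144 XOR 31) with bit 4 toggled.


Step 1: 144 ^ 31 = 143
Step 2: 143 ^ (1 << 4) = 143 ^ 16 = 159

159


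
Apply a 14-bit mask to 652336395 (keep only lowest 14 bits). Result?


652336395 & 16383 = 7435

7435


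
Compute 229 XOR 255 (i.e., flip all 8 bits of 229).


229 ^ 255 = 26

26


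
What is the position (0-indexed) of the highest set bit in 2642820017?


0b10011101100001100011101110110001. Highest set bit at position 31

31


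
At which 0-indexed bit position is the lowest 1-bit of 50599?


0b1100010110100111. Lowest set bit at position 0

0


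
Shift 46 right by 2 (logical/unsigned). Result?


0b101110 >> 2 = 0b1011 = 11

11


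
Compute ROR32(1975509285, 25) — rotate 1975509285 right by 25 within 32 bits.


Rotate 0b1110101101111111110000100100101 right by 25 (32-bit) = 0b11011111111100001001001010111010 = 3757085370

3757085370


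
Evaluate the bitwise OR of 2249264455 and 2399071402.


0b10000110000100010000110101000111 | 0b10001110111111101110110010101010 = 0b10001110111111111110110111101111 = 2399137263

2399137263


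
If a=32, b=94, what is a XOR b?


32 ^ 94 = 126

126


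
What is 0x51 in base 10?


51 hex = 81 decimal

81


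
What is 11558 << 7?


0b10110100100110 << 7 = 0b101101001001100000000 = 1479424

1479424


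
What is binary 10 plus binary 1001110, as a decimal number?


10 + 1001110 = 1010000 = 80

80


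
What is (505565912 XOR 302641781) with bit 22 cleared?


Step 1: 505565912 ^ 302641781 = 204185773
Step 2: 204185773 & ~(1 << 22) = 204185773

204185773


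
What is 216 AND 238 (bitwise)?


0b11011000 & 0b11101110 = 0b11001000 = 200

200


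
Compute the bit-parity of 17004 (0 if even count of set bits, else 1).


0b100001001101100 has 6 ones => parity 0

0


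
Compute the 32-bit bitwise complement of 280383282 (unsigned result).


~0b10000101101100100111100110010 = 0b11101111010010011011000011001101 = 4014584013 (32-bit unsigned)

4014584013


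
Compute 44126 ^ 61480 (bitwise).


0b1010110001011110 ^ 0b1111000000101000 = 0b101110001110110 = 23670

23670


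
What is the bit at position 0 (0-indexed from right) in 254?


0b11111110, position 0 = 0

0


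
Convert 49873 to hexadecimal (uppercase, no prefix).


49873 = C2D1 hex

C2D1


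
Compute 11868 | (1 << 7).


11868 | (1 << 7) = 11868 | 128 = 11996

11996


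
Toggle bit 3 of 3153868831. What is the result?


3153868831 ^ (1 << 3) = 3153868831 ^ 8 = 3153868823

3153868823


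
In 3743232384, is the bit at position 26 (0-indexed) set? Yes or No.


0b11011111000111010011000110000000, bit 26 = 1. Yes

Yes


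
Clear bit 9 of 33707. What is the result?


33707 & ~(1 << 9) = 33195

33195


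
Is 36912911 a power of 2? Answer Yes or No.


0b10001100110011111100001111. Multiple bits set => No

No


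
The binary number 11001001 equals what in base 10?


11001001 in decimal = 201

201


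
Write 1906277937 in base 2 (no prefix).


1906277937 = 1110001100111110111111000110001 in binary

1110001100111110111111000110001


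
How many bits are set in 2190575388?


0b10000010100100011000011100011100 has 12 set bits

12


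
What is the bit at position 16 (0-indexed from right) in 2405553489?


0b10001111011000011101010101010001, position 16 = 1

1


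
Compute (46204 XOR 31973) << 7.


Step 1: 46204 ^ 31973 = 51353
Step 2: 51353 << 7 = 6573184

6573184


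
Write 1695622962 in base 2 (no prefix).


1695622962 = 1100101000100010010011100110010 in binary

1100101000100010010011100110010


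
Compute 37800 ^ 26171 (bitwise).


0b1001001110101000 ^ 0b110011000111011 = 0b1111010110010011 = 62867

62867


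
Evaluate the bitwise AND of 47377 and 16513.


0b1011100100010001 & 0b100000010000001 = 0b1 = 1

1


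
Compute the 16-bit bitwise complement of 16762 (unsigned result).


~0b100000101111010 = 0b1011111010000101 = 48773 (16-bit unsigned)

48773


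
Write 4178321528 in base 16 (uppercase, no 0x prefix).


4178321528 = F90C2078 hex

F90C2078


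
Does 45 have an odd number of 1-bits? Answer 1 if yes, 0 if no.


0b101101 has 4 ones => parity 0

0


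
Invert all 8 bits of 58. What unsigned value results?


58 ^ 255 = 197

197


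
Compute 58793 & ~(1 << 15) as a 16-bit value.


58793 & ~(1 << 15) = 26025

26025


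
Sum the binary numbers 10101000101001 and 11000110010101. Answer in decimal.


10101000101001 + 11000110010101 = 101101110111110 = 23486

23486


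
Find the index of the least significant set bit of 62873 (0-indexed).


0b1111010110011001. Lowest set bit at position 0

0


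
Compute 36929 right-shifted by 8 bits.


0b1001000001000001 >> 8 = 0b10010000 = 144

144


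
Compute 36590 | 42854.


0b1000111011101110 | 0b1010011101100110 = 0b1010111111101110 = 45038

45038


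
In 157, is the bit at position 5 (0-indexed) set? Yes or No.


0b10011101, bit 5 = 0. No

No


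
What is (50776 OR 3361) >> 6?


Step 1: 50776 | 3361 = 53113
Step 2: 53113 >> 6 = 829

829


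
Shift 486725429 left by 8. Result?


0b11101000000101101011100110101 << 8 = 0b1110100000010110101110011010100000000 = 124601709824

124601709824


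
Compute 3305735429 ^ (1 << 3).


3305735429 ^ (1 << 3) = 3305735429 ^ 8 = 3305735437

3305735437


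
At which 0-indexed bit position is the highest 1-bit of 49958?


0b1100001100100110. Highest set bit at position 15

15


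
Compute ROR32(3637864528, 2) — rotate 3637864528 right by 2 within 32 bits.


Rotate 0b11011000110101010110100001010000 right by 2 (32-bit) = 0b110110001101010101101000010100 = 909466132

909466132


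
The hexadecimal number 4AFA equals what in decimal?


4AFA hex = 19194 decimal

19194


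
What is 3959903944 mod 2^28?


3959903944 & 268435455 = 201807560

201807560


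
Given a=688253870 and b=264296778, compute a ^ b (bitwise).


688253870 ^ 264296778 = 650457828

650457828


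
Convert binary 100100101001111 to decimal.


100100101001111 in decimal = 18767

18767


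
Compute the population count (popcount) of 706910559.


0b101010001000101001100101011111 has 15 set bits

15


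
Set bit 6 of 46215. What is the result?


46215 | (1 << 6) = 46215 | 64 = 46279

46279


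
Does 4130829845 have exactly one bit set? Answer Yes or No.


0b11110110001101110111011000010101. Multiple bits set => No

No


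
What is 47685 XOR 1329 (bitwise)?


0b1011101001000101 ^ 0b10100110001 = 0b1011111101110100 = 49012

49012


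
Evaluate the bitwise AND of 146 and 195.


0b10010010 & 0b11000011 = 0b10000010 = 130

130


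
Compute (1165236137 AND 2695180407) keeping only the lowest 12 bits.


Step 1: 1165236137 & 2695180407 = 2363425
Step 2: 2363425 & 4095 = 33

33


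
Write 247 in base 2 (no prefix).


247 = 11110111 in binary

11110111


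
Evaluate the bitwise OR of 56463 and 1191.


0b1101110010001111 | 0b10010100111 = 0b1101110010101111 = 56495

56495


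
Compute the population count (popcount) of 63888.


0b1111100110010000 has 8 set bits

8


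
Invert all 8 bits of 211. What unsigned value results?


211 ^ 255 = 44

44


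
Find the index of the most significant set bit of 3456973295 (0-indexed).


0b11001110000011010011100111101111. Highest set bit at position 31

31


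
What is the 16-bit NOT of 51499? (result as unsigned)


~0b1100100100101011 = 0b11011011010100 = 14036 (16-bit unsigned)

14036


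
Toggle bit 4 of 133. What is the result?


133 ^ (1 << 4) = 133 ^ 16 = 149

149


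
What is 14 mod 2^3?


14 & 7 = 6

6


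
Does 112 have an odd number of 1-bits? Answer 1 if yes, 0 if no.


0b1110000 has 3 ones => parity 1

1


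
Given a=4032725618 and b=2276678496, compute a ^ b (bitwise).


4032725618 ^ 2276678496 = 2012076306

2012076306


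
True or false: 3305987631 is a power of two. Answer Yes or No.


0b11000101000011010101111000101111. Multiple bits set => No

No


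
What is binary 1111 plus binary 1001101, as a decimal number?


1111 + 1001101 = 1011100 = 92

92


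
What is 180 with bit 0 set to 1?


180 | (1 << 0) = 180 | 1 = 181

181


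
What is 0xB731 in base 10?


B731 hex = 46897 decimal

46897


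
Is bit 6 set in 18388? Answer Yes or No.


0b100011111010100, bit 6 = 1. Yes

Yes


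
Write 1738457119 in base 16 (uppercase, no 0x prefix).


1738457119 = 679EC01F hex

679EC01F


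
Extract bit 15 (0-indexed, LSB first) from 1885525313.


0b1110000011000101101010101000001, position 15 = 1

1


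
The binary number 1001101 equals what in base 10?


1001101 in decimal = 77

77


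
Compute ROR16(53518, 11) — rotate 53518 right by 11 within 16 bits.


Rotate 0b1101000100001110 right by 11 (16-bit) = 0b10000111011010 = 8666

8666


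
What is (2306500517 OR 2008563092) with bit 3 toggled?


Step 1: 2306500517 | 2008563092 = 4294606773
Step 2: 4294606773 ^ (1 << 3) = 4294606773 ^ 8 = 4294606781

4294606781


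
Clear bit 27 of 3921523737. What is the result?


3921523737 & ~(1 << 27) = 3787306009

3787306009


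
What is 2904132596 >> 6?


0b10101101000110011000101111110100 >> 6 = 0b10101101000110011000101111 = 45377071

45377071


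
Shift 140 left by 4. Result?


0b10001100 << 4 = 0b100011000000 = 2240

2240


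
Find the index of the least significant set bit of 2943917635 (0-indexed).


0b10101111011110001001111001000011. Lowest set bit at position 0

0


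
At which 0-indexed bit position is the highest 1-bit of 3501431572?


0b11010000101100111001101100010100. Highest set bit at position 31

31


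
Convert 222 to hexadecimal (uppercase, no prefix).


222 = DE hex

DE


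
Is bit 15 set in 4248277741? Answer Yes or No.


0b11111101001101111001001011101101, bit 15 = 1. Yes

Yes


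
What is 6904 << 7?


0b1101011111000 << 7 = 0b11010111110000000000 = 883712

883712


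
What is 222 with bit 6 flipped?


222 ^ (1 << 6) = 222 ^ 64 = 158

158


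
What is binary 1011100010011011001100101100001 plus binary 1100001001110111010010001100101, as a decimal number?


1011100010011011001100101100001 + 1100001001110111010010001100101 = 10111101100010010011110111000110 = 3179888070

3179888070


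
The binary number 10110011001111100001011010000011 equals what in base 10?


10110011001111100001011010000011 in decimal = 3007190659

3007190659


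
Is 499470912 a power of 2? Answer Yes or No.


0b11101110001010101001001000000. Multiple bits set => No

No


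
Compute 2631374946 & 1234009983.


0b10011100110101111001100001100010 & 0b1001001100011010111111101111111 = 0b1000100001010001100001100010 = 142940258

142940258


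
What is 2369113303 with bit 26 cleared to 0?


2369113303 & ~(1 << 26) = 2302004439

2302004439


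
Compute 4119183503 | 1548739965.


0b11110101100001011100000010001111 | 0b1011100010011111110010101111101 = 0b11111101110011111110010111111111 = 4258260479

4258260479


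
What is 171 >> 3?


0b10101011 >> 3 = 0b10101 = 21

21


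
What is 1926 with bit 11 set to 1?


1926 | (1 << 11) = 1926 | 2048 = 3974

3974


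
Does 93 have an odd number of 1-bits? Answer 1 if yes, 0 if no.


0b1011101 has 5 ones => parity 1

1


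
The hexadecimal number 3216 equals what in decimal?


3216 hex = 12822 decimal

12822


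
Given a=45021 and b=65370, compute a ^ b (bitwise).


45021 ^ 65370 = 20615

20615


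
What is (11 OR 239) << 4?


Step 1: 11 | 239 = 239
Step 2: 239 << 4 = 3824

3824


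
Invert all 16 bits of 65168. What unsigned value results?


65168 ^ 65535 = 367

367


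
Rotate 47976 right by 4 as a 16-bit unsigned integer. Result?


Rotate 0b1011101101101000 right by 4 (16-bit) = 0b1000101110110110 = 35766

35766


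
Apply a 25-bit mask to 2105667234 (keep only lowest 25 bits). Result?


2105667234 & 33554431 = 25292450

25292450


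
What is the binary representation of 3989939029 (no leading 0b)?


3989939029 = 11101101110100011010001101010101 in binary

11101101110100011010001101010101


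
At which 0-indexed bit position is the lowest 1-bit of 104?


0b1101000. Lowest set bit at position 3

3


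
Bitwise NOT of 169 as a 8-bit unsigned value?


~0b10101001 = 0b1010110 = 86 (8-bit unsigned)

86


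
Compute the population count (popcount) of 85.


0b1010101 has 4 set bits

4


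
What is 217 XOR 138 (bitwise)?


0b11011001 ^ 0b10001010 = 0b1010011 = 83

83


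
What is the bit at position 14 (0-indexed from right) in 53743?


0b1101000111101111, position 14 = 1

1


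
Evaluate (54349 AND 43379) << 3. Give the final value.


Step 1: 54349 & 43379 = 32833
Step 2: 32833 << 3 = 262664

262664


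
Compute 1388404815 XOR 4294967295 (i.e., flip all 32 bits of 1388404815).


1388404815 ^ 4294967295 = 2906562480

2906562480


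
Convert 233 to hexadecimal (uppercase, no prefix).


233 = E9 hex

E9


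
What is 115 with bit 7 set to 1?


115 | (1 << 7) = 115 | 128 = 243

243


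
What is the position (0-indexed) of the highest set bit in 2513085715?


0b10010101110010101010010100010011. Highest set bit at position 31

31


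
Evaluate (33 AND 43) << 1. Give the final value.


Step 1: 33 & 43 = 33
Step 2: 33 << 1 = 66

66


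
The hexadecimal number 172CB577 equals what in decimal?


172CB577 hex = 388806007 decimal

388806007


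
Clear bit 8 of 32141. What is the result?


32141 & ~(1 << 8) = 31885

31885


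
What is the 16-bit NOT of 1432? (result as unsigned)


~0b10110011000 = 0b1111101001100111 = 64103 (16-bit unsigned)

64103


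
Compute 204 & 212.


0b11001100 & 0b11010100 = 0b11000100 = 196

196


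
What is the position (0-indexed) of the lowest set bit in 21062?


0b101001001000110. Lowest set bit at position 1

1


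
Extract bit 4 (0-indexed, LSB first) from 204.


0b11001100, position 4 = 0

0


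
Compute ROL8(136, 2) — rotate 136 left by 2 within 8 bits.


Rotate 0b10001000 left by 2 (8-bit) = 0b100010 = 34

34


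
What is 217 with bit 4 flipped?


217 ^ (1 << 4) = 217 ^ 16 = 201

201


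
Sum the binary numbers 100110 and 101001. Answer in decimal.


100110 + 101001 = 1001111 = 79

79


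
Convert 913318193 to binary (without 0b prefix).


913318193 = 110110011100000010000100110001 in binary

110110011100000010000100110001


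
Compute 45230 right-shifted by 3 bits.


0b1011000010101110 >> 3 = 0b1011000010101 = 5653

5653


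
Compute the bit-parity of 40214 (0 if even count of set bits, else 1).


0b1001110100010110 has 8 ones => parity 0

0


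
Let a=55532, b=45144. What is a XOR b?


55532 ^ 45144 = 26804

26804


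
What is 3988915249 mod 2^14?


3988915249 & 16383 = 1073

1073


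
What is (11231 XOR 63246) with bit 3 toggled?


Step 1: 11231 ^ 63246 = 56529
Step 2: 56529 ^ (1 << 3) = 56529 ^ 8 = 56537

56537


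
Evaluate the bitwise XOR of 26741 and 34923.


0b110100001110101 ^ 0b1000100001101011 = 0b1110000000011110 = 57374

57374


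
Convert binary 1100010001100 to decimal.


1100010001100 in decimal = 6284

6284


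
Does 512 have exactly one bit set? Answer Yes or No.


0b1000000000. Only one bit set => Yes

Yes


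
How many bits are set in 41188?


0b1010000011100100 has 6 set bits

6


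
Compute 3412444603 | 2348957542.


0b11001011011001011100010110111011 | 0b10001100000000100011111101100110 = 0b11001111011001111111111111111111 = 3479699455

3479699455


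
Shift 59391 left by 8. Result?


0b1110011111111111 << 8 = 0b111001111111111100000000 = 15204096

15204096


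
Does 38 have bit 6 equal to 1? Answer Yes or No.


0b100110, bit 6 = 0. No

No


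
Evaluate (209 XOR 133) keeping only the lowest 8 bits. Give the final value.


Step 1: 209 ^ 133 = 84
Step 2: 84 & 255 = 84

84


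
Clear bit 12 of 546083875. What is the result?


546083875 & ~(1 << 12) = 546079779

546079779


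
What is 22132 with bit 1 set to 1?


22132 | (1 << 1) = 22132 | 2 = 22134

22134


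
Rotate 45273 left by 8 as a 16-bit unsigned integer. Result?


Rotate 0b1011000011011001 left by 8 (16-bit) = 0b1101100110110000 = 55728

55728


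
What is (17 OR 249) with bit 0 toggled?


Step 1: 17 | 249 = 249
Step 2: 249 ^ (1 << 0) = 249 ^ 1 = 248

248


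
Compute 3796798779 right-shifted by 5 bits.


0b11100010010011101000110100111011 >> 5 = 0b111000100100111010001101001 = 118649961

118649961


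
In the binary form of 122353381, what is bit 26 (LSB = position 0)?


0b111010010101111011011100101, position 26 = 1

1


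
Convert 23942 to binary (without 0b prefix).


23942 = 101110110000110 in binary

101110110000110


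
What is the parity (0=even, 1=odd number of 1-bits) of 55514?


0b1101100011011010 has 9 ones => parity 1

1


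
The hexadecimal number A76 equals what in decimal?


A76 hex = 2678 decimal

2678


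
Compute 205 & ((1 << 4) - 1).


205 & 15 = 13

13


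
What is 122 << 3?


0b1111010 << 3 = 0b1111010000 = 976

976


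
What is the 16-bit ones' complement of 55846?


55846 ^ 65535 = 9689

9689


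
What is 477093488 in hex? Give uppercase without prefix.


477093488 = 1C6FDE70 hex

1C6FDE70


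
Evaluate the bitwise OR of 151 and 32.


0b10010111 | 0b100000 = 0b10110111 = 183

183


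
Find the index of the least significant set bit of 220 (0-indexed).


0b11011100. Lowest set bit at position 2

2


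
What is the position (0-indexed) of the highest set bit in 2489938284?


0b10010100011010010111000101101100. Highest set bit at position 31

31


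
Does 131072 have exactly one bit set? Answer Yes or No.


0b100000000000000000. Only one bit set => Yes

Yes


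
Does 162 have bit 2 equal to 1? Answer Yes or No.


0b10100010, bit 2 = 0. No

No


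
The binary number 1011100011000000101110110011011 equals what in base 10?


1011100011000000101110110011011 in decimal = 1549819291

1549819291


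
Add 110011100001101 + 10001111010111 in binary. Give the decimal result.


110011100001101 + 10001111010111 = 1000101011100100 = 35556

35556


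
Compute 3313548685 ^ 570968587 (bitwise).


0b11000101100000001011110110001101 ^ 0b100010000010000100101000001011 = 0b11100111100010001111011110000110 = 3884513158

3884513158


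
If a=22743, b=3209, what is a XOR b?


22743 ^ 3209 = 21598

21598


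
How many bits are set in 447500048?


0b11010101011000100111100010000 has 13 set bits

13


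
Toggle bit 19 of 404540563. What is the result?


404540563 ^ (1 << 19) = 404540563 ^ 524288 = 404016275

404016275


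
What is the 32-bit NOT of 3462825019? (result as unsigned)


~0b11001110011001101000010000111011 = 0b110001100110010111101111000100 = 832142276 (32-bit unsigned)

832142276


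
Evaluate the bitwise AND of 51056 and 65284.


0b1100011101110000 & 0b1111111100000100 = 0b1100011100000000 = 50944

50944


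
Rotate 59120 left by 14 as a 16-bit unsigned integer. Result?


Rotate 0b1110011011110000 left by 14 (16-bit) = 0b11100110111100 = 14780

14780


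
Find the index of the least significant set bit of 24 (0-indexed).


0b11000. Lowest set bit at position 3

3


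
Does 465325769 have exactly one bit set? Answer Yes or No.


0b11011101111000100111011001001. Multiple bits set => No

No


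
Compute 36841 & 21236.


0b1000111111101001 & 0b101001011110100 = 0b1011100000 = 736

736


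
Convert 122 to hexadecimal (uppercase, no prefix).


122 = 7A hex

7A


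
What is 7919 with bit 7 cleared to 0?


7919 & ~(1 << 7) = 7791

7791


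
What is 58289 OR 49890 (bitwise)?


0b1110001110110001 | 0b1100001011100010 = 0b1110001111110011 = 58355

58355


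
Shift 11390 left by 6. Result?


0b10110001111110 << 6 = 0b10110001111110000000 = 728960

728960


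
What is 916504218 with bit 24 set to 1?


916504218 | (1 << 24) = 916504218 | 16777216 = 933281434

933281434


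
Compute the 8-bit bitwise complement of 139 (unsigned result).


~0b10001011 = 0b1110100 = 116 (8-bit unsigned)

116


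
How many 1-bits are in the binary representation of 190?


0b10111110 has 6 set bits

6


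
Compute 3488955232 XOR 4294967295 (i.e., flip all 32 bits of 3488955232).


3488955232 ^ 4294967295 = 806012063

806012063


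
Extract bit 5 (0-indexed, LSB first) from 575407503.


0b100010010011000000010110001111, position 5 = 0

0


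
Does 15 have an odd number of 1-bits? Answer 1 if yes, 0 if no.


0b1111 has 4 ones => parity 0

0


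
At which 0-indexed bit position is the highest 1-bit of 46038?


0b1011001111010110. Highest set bit at position 15

15


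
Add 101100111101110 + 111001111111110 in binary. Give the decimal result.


101100111101110 + 111001111111110 = 1100110111101100 = 52716

52716


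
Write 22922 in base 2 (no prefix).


22922 = 101100110001010 in binary

101100110001010


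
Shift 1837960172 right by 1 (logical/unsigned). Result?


0b1101101100011010000101111101100 >> 1 = 0b110110110001101000010111110110 = 918980086

918980086


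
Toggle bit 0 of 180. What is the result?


180 ^ (1 << 0) = 180 ^ 1 = 181

181


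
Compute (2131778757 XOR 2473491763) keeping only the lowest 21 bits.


Step 1: 2131778757 ^ 2473491763 = 3967689206
Step 2: 3967689206 & 2097151 = 1974774

1974774


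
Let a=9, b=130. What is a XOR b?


9 ^ 130 = 139

139


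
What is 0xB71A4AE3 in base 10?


B71A4AE3 hex = 3071953635 decimal

3071953635


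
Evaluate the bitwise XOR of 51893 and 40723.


0b1100101010110101 ^ 0b1001111100010011 = 0b101010110100110 = 21926

21926


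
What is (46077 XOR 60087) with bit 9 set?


Step 1: 46077 ^ 60087 = 22858
Step 2: 22858 | (1 << 9) = 22858 | 512 = 23370

23370


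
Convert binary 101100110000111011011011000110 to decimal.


101100110000111011011011000110 in decimal = 751023814

751023814


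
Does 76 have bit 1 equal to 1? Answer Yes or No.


0b1001100, bit 1 = 0. No

No


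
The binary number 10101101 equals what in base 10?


10101101 in decimal = 173

173


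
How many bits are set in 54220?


0b1101001111001100 has 9 set bits

9


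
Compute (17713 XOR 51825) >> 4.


Step 1: 17713 ^ 51825 = 36672
Step 2: 36672 >> 4 = 2292

2292


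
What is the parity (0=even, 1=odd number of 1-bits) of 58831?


0b1110010111001111 has 11 ones => parity 1

1


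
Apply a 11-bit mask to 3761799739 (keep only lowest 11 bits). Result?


3761799739 & 2047 = 571

571


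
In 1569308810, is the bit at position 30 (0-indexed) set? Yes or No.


0b1011101100010011100000010001010, bit 30 = 1. Yes

Yes


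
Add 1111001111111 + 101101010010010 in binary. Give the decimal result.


1111001111111 + 101101010010010 = 111100100010001 = 30993

30993


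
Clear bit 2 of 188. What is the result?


188 & ~(1 << 2) = 184

184


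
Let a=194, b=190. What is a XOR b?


194 ^ 190 = 124

124


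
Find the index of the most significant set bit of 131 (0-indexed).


0b10000011. Highest set bit at position 7

7


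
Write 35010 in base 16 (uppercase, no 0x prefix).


35010 = 88C2 hex

88C2


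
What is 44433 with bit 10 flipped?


44433 ^ (1 << 10) = 44433 ^ 1024 = 43409

43409


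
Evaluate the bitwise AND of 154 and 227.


0b10011010 & 0b11100011 = 0b10000010 = 130

130


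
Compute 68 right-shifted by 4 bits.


0b1000100 >> 4 = 0b100 = 4

4


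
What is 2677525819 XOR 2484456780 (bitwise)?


0b10011111100101111100110100111011 ^ 0b10010100000101011100110101001100 = 0b1011100000100000000001110111 = 193069175

193069175


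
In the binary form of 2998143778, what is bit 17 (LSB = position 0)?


0b10110010101101000000101100100010, position 17 = 0

0


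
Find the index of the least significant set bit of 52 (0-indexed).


0b110100. Lowest set bit at position 2

2


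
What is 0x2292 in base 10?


2292 hex = 8850 decimal

8850


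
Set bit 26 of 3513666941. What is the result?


3513666941 | (1 << 26) = 3513666941 | 67108864 = 3580775805

3580775805


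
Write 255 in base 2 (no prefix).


255 = 11111111 in binary

11111111


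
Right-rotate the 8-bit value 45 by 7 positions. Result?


Rotate 0b101101 right by 7 (8-bit) = 0b1011010 = 90

90


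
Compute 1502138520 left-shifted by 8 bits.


0b1011001100010001101000010011000 << 8 = 0b101100110001000110100001001100000000000 = 384547461120

384547461120


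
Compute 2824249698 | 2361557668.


0b10101000010101101010000101100010 | 0b10001100110000101000001010100100 = 0b10101100110101101010001111100110 = 2899747814

2899747814


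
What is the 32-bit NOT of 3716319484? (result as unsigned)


~0b11011101100000101000100011111100 = 0b100010011111010111011100000011 = 578647811 (32-bit unsigned)

578647811


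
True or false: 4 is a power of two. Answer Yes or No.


0b100. Only one bit set => Yes

Yes


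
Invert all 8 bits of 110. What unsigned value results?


110 ^ 255 = 145

145


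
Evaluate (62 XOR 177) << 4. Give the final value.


Step 1: 62 ^ 177 = 143
Step 2: 143 << 4 = 2288

2288


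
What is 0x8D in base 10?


8D hex = 141 decimal

141


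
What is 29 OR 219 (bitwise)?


0b11101 | 0b11011011 = 0b11011111 = 223

223


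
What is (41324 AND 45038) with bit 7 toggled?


Step 1: 41324 & 45038 = 41324
Step 2: 41324 ^ (1 << 7) = 41324 ^ 128 = 41452

41452


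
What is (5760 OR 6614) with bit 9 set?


Step 1: 5760 | 6614 = 8150
Step 2: 8150 | (1 << 9) = 8150 | 512 = 8150

8150


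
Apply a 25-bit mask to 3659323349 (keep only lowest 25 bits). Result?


3659323349 & 33554431 = 1890261

1890261


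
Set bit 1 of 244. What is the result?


244 | (1 << 1) = 244 | 2 = 246

246


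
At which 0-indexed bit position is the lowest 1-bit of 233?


0b11101001. Lowest set bit at position 0

0


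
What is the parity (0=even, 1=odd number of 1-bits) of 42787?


0b1010011100100011 has 8 ones => parity 0

0


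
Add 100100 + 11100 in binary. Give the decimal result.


100100 + 11100 = 1000000 = 64

64


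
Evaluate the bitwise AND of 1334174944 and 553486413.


0b1001111100001011110010011100000 & 0b100000111111011000100001001101 = 0b100001011000000001000000 = 8749120

8749120


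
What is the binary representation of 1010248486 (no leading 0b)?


1010248486 = 111100001101110010101100100110 in binary

111100001101110010101100100110


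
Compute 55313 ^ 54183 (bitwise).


0b1101100000010001 ^ 0b1101001110100111 = 0b101110110110 = 2998

2998


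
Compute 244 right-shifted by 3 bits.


0b11110100 >> 3 = 0b11110 = 30

30


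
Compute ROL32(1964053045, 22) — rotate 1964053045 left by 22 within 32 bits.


Rotate 0b1110101000100010001001000110101 left by 22 (32-bit) = 0b10001101010111010100010001000100 = 2371699780

2371699780


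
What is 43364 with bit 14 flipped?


43364 ^ (1 << 14) = 43364 ^ 16384 = 59748

59748


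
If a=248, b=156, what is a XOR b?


248 ^ 156 = 100

100


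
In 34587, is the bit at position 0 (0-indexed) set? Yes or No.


0b1000011100011011, bit 0 = 1. Yes

Yes


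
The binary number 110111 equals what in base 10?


110111 in decimal = 55

55


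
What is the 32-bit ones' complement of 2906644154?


2906644154 ^ 4294967295 = 1388323141

1388323141


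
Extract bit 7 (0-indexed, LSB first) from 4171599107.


0b11111000101001011000110100000011, position 7 = 0

0


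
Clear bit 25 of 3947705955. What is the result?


3947705955 & ~(1 << 25) = 3914151523

3914151523


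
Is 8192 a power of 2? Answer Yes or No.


0b10000000000000. Only one bit set => Yes

Yes


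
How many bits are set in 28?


0b11100 has 3 set bits

3


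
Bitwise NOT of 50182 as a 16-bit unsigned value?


~0b1100010000000110 = 0b11101111111001 = 15353 (16-bit unsigned)

15353


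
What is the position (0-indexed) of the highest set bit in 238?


0b11101110. Highest set bit at position 7

7


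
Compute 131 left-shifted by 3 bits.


0b10000011 << 3 = 0b10000011000 = 1048

1048


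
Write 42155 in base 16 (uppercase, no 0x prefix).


42155 = A4AB hex

A4AB


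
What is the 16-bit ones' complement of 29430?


29430 ^ 65535 = 36105

36105


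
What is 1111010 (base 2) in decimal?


1111010 in decimal = 122

122


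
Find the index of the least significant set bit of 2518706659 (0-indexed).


0b10010110001000000110100111100011. Lowest set bit at position 0

0


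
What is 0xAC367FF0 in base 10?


AC367FF0 hex = 2889252848 decimal

2889252848


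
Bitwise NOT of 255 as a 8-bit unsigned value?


~0b11111111 = 0b0 = 0 (8-bit unsigned)

0


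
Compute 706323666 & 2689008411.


0b101010000110011010010011010010 & 0b10100000010001110000001100011011 = 0b100000000000010000000000010010 = 536936466

536936466


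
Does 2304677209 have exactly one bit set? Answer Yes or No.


0b10001001010111101001010101011001. Multiple bits set => No

No


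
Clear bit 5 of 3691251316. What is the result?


3691251316 & ~(1 << 5) = 3691251284

3691251284


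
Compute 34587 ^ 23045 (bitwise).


0b1000011100011011 ^ 0b101101000000101 = 0b1101110100011110 = 56606

56606


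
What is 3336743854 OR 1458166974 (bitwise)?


0b11000110111000101010101110101110 | 0b1010110111010011101110010111110 = 0b11010110111010111111111110111110 = 3605790654

3605790654


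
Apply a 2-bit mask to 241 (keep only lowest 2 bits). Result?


241 & 3 = 1

1


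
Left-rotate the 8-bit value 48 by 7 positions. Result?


Rotate 0b110000 left by 7 (8-bit) = 0b11000 = 24

24


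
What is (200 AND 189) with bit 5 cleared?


Step 1: 200 & 189 = 136
Step 2: 136 & ~(1 << 5) = 136

136


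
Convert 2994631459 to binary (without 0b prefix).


2994631459 = 10110010011111100111001100100011 in binary

10110010011111100111001100100011


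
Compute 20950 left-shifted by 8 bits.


0b101000111010110 << 8 = 0b10100011101011000000000 = 5363200

5363200


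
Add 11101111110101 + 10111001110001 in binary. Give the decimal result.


11101111110101 + 10111001110001 = 110101001100110 = 27238

27238


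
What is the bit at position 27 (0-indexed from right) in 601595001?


0b100011110110111001110001111001, position 27 = 0

0


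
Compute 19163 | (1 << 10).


19163 | (1 << 10) = 19163 | 1024 = 20187

20187


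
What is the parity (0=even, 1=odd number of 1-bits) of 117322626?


0b110111111100011001110000010 has 15 ones => parity 1

1


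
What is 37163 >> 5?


0b1001000100101011 >> 5 = 0b10010001001 = 1161

1161


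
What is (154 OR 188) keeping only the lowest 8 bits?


Step 1: 154 | 188 = 190
Step 2: 190 & 255 = 190

190


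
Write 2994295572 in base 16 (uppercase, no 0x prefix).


2994295572 = B2795314 hex

B2795314


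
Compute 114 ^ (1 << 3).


114 ^ (1 << 3) = 114 ^ 8 = 122

122


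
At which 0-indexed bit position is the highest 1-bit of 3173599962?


0b10111101001010010100101011011010. Highest set bit at position 31

31


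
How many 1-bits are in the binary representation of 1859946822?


0b1101110110111001000100101000110 has 16 set bits

16


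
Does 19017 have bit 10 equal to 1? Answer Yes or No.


0b100101001001001, bit 10 = 0. No

No


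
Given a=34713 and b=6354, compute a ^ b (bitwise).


34713 ^ 6354 = 40779

40779


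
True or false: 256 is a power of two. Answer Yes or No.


0b100000000. Only one bit set => Yes

Yes


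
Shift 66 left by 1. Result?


0b1000010 << 1 = 0b10000100 = 132

132


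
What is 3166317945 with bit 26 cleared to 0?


3166317945 & ~(1 << 26) = 3099209081

3099209081


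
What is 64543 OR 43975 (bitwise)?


0b1111110000011111 | 0b1010101111000111 = 0b1111111111011111 = 65503

65503


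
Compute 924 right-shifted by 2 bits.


0b1110011100 >> 2 = 0b11100111 = 231

231


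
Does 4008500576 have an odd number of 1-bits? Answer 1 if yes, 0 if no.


0b11101110111011001101110101100000 has 19 ones => parity 1

1


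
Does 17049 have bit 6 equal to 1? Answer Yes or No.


0b100001010011001, bit 6 = 0. No

No


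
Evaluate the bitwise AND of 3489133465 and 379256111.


0b11001111111101111111001110011001 & 0b10110100110101111110100101111 = 0b110100100101111000100001001 = 110293257

110293257


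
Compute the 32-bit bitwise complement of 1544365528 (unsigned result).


~0b1011100000011010010010111011000 = 0b10100011111100101101101000100111 = 2750601767 (32-bit unsigned)

2750601767


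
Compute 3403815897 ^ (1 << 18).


3403815897 ^ (1 << 18) = 3403815897 ^ 262144 = 3404078041

3404078041


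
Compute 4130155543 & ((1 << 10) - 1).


4130155543 & 1023 = 23

23


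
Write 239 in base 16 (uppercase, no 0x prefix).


239 = EF hex

EF


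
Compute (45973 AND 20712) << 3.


Step 1: 45973 & 20712 = 4224
Step 2: 4224 << 3 = 33792

33792


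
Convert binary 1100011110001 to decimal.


1100011110001 in decimal = 6385

6385


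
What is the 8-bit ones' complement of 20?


20 ^ 255 = 235

235


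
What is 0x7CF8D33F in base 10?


7CF8D33F hex = 2096681791 decimal

2096681791


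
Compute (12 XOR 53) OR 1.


Step 1: 12 ^ 53 = 57
Step 2: 57 | 1 = 57

57


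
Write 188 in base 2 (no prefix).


188 = 10111100 in binary

10111100


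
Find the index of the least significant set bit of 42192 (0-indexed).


0b1010010011010000. Lowest set bit at position 4

4


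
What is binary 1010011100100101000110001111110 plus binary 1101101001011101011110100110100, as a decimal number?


1010011100100101000110001111110 + 1101101001011101011110100110100 = 11000000110000010100100110110010 = 3233892786

3233892786


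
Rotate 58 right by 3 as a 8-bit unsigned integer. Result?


Rotate 0b111010 right by 3 (8-bit) = 0b1000111 = 71

71


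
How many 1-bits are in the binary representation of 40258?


0b1001110101000010 has 7 set bits

7


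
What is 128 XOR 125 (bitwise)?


0b10000000 ^ 0b1111101 = 0b11111101 = 253

253


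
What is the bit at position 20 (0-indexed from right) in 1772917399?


0b1101001101011001001001010010111, position 20 = 0

0


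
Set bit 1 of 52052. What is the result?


52052 | (1 << 1) = 52052 | 2 = 52054

52054


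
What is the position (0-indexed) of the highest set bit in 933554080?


0b110111101001001110011110100000. Highest set bit at position 29

29


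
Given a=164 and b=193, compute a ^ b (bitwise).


164 ^ 193 = 101

101


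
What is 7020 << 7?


0b1101101101100 << 7 = 0b11011011011000000000 = 898560

898560


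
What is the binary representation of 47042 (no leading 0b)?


47042 = 1011011111000010 in binary

1011011111000010


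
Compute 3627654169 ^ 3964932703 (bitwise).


0b11011000001110011001110000011001 ^ 0b11101100010101000001001001011111 = 0b110100011011011000111001000110 = 879595078

879595078


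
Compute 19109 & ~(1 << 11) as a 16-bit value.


19109 & ~(1 << 11) = 17061

17061


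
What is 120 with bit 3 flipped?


120 ^ (1 << 3) = 120 ^ 8 = 112

112
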